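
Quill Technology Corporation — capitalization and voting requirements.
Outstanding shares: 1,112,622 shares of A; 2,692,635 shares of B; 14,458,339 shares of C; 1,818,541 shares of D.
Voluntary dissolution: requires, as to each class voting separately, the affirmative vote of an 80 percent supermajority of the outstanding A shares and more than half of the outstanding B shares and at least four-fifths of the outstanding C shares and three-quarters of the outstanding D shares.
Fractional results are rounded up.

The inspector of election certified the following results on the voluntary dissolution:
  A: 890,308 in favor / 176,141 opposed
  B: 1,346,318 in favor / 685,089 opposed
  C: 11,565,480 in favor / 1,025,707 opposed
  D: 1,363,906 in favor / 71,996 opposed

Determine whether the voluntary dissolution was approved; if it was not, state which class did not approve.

A: 4/5 of 1112622 = 890097.60, rounded up to 890098; 890,098 required, 890,308 in favor — approved.
B: a majority of 2692635 is 1346318; 1,346,318 required, 1,346,318 in favor — approved.
C: 4/5 of 14458339 = 11566671.20, rounded up to 11566672; 11,566,672 required, 11,565,480 in favor — not approved.
D: 3/4 of 1818541 = 1363905.75, rounded up to 1363906; 1,363,906 required, 1,363,906 in favor — approved.

Not approved — the C shares did not give the required vote.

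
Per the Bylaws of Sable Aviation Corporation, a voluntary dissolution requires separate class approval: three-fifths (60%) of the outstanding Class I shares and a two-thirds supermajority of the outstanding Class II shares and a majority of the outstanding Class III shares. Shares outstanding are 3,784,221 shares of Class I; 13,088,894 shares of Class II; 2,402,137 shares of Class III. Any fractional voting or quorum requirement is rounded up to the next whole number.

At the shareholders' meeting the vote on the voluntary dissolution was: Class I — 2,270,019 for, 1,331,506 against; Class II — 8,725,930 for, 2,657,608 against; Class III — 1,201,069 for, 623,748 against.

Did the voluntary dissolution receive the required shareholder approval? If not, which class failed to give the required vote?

Class I: 3/5 of 3784221 = 2270532.60, rounded up to 2270533; 2,270,533 required, 2,270,019 in favor — not approved.
Class II: 2/3 of 13088894 = 8725929.33, rounded up to 8725930; 8,725,930 required, 8,725,930 in favor — approved.
Class III: a majority of 2402137 is 1201069; 1,201,069 required, 1,201,069 in favor — approved.

Not approved — the Class I shares did not give the required vote.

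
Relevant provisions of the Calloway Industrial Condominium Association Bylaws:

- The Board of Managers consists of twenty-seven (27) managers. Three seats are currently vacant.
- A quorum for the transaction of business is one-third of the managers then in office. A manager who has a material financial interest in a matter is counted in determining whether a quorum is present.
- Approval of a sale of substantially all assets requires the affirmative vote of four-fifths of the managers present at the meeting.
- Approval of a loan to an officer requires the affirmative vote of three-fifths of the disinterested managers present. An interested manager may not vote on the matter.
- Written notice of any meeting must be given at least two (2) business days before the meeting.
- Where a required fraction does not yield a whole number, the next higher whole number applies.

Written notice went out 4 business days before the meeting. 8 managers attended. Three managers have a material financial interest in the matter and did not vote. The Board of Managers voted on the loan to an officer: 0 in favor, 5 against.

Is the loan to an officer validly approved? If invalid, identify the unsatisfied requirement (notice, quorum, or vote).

Notice: 4 business days given; 2 required (4 ≥ 2). Satisfied.
Quorum: 8 present (interested managers count toward quorum); quorum is 8. Satisfied.
Vote: the loan to an officer requires three-fifths of the disinterested managers present (8 − 3 = 5). 3/5 of 5 = 3, so 3 affirmative votes are needed; 0 voted in favor. Not satisfied.

Invalid — vote requirement not satisfied.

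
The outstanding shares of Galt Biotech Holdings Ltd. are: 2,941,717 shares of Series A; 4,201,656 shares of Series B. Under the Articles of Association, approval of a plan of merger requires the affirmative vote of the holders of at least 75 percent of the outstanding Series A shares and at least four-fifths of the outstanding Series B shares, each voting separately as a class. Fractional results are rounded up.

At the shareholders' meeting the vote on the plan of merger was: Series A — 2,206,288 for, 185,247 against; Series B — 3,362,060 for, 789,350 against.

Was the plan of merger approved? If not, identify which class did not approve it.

Approved — every class gave the required vote.

Series A: 3/4 of 2941717 = 2206287.75, rounded up to 2206288; 2,206,288 required, 2,206,288 in favor — approved.
Series B: 4/5 of 4201656 = 3361324.80, rounded up to 3361325; 3,361,325 required, 3,362,060 in favor — approved.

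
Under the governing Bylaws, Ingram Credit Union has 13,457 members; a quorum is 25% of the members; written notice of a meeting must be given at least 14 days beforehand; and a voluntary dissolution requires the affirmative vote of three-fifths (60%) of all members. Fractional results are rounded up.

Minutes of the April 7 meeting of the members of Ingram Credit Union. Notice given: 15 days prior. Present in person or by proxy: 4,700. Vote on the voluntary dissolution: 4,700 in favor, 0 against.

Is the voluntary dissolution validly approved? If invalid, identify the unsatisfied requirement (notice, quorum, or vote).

Invalid — vote requirement not satisfied.

Notice: 15 days given; 14 required. Satisfied.
Quorum: 25% of 13,457 = 3,364.25, rounded up to 3,365; 4,700 present. Satisfied.
Vote: requires three-fifths of all members (13,457); 3/5 of 13457 = 8074.20, rounded up to 8075, so 8,075 needed; 4,700 in favor. Not satisfied.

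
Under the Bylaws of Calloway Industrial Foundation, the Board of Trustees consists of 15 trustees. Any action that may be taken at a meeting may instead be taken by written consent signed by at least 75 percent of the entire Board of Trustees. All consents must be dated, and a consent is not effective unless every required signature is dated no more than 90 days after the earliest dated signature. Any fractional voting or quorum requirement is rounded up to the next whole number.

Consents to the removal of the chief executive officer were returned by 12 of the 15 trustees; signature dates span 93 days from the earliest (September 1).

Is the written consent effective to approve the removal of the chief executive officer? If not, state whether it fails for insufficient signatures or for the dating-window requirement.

Not effective — dating-window requirement not satisfied.

Signatures required: at least 75 percent of 15 — 3/4 of 15 = 11.25, rounded up to 12, so 12 needed; 12 signed. Sufficient.
Dating window: the latest signature is 93 days after the earliest; the limit is 90 days. Outside the window.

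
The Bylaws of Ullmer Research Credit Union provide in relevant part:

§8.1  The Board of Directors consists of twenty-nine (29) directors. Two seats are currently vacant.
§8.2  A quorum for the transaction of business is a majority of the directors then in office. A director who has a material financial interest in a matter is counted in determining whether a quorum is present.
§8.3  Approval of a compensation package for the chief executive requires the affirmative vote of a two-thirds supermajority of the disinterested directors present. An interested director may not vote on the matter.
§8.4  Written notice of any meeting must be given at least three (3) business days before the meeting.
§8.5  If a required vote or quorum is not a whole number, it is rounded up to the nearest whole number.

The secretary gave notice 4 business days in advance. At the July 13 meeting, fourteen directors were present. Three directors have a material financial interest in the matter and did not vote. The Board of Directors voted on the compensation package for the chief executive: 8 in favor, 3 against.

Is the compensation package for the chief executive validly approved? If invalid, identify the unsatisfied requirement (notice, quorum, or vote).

Valid — all requirements satisfied.

Notice: 4 business days given; 3 required (4 ≥ 3). Satisfied.
Quorum: 14 present (interested directors count toward quorum); quorum is 14. Satisfied.
Vote: the compensation package for the chief executive requires two-thirds of the disinterested directors present (14 − 3 = 11). 2/3 of 11 = 7.33, rounded up to 8, so 8 affirmative votes are needed; 8 voted in favor. Satisfied.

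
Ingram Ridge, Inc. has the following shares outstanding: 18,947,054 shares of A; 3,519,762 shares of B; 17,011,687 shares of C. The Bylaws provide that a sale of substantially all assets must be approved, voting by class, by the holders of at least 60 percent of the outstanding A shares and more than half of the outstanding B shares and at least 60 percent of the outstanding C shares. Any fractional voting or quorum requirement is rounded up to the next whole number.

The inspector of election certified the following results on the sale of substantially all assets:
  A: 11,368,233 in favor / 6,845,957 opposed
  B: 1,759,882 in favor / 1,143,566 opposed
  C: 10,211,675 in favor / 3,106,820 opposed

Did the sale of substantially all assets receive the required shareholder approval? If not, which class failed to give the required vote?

Approved — every class gave the required vote.

A: 3/5 of 18947054 = 11368232.40, rounded up to 11368233; 11,368,233 required, 11,368,233 in favor — approved.
B: a majority of 3519762 is 1759882; 1,759,882 required, 1,759,882 in favor — approved.
C: 3/5 of 17011687 = 10207012.20, rounded up to 10207013; 10,207,013 required, 10,211,675 in favor — approved.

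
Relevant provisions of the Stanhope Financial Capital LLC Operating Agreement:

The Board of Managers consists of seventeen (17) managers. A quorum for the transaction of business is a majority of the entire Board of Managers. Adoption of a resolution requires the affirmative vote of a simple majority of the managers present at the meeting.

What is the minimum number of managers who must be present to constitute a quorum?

A majority of 17 is 9.

9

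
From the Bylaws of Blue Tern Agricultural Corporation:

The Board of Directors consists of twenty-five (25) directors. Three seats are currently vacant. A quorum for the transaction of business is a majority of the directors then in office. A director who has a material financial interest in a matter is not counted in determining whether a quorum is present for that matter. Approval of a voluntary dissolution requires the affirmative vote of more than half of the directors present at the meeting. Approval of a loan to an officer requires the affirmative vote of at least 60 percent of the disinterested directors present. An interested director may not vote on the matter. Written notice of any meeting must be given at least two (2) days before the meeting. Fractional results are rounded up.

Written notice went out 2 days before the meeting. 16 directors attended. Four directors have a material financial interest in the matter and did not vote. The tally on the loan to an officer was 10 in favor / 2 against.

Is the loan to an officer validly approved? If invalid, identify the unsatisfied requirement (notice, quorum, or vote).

Notice: 2 days given; 2 required (2 ≥ 2). Satisfied.
Quorum: 16 present, but the 4 interested directors do not count, leaving 12. Quorum is 12. Satisfied.
Vote: the loan to an officer requires three-fifths of the disinterested directors present (16 − 4 = 12). 3/5 of 12 = 7.20, rounded up to 8, so 8 affirmative votes are needed; 10 voted in favor. Satisfied.

Valid — all requirements satisfied.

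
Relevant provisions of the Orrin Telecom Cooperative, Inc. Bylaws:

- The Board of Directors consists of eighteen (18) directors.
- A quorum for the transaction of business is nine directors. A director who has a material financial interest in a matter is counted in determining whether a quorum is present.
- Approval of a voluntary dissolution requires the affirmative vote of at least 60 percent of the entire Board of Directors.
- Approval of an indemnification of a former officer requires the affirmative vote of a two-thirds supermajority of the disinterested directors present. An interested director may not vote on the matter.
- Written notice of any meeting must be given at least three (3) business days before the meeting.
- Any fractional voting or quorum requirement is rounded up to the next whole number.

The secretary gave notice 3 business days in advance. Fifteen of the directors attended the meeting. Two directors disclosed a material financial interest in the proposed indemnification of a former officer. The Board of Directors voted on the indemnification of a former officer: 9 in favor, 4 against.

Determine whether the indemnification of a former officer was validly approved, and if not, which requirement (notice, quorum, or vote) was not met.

Notice: 3 business days given; 3 required (3 ≥ 3). Satisfied.
Quorum: 15 present (interested directors count toward quorum); quorum is 9. Satisfied.
Vote: the indemnification of a former officer requires two-thirds of the disinterested directors present (15 − 2 = 13). 2/3 of 13 = 8.67, rounded up to 9, so 9 affirmative votes are needed; 9 voted in favor. Satisfied.

Valid — all requirements satisfied.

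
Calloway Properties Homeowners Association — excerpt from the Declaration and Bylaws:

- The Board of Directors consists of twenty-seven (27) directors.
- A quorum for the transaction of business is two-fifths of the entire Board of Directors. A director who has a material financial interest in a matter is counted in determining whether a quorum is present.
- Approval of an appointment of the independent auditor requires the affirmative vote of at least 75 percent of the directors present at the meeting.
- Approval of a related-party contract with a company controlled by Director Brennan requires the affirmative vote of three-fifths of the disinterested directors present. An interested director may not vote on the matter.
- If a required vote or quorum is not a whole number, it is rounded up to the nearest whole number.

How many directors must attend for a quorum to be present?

2/5 of 27 = 10.80, rounded up to 11.

11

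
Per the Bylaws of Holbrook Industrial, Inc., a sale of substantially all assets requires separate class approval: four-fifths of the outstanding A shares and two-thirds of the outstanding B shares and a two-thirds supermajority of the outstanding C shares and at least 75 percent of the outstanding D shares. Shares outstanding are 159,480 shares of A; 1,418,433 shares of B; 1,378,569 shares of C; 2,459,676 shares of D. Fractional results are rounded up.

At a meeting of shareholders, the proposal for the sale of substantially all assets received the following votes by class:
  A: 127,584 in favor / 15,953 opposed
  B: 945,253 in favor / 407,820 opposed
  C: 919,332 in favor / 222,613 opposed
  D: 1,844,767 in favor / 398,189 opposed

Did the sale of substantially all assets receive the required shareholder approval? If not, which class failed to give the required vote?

Not approved — the B shares did not give the required vote.

A: 4/5 of 159480 = 127584; 127,584 required, 127,584 in favor — approved.
B: 2/3 of 1418433 = 945622; 945,622 required, 945,253 in favor — not approved.
C: 2/3 of 1378569 = 919046; 919,046 required, 919,332 in favor — approved.
D: 3/4 of 2459676 = 1844757; 1,844,757 required, 1,844,767 in favor — approved.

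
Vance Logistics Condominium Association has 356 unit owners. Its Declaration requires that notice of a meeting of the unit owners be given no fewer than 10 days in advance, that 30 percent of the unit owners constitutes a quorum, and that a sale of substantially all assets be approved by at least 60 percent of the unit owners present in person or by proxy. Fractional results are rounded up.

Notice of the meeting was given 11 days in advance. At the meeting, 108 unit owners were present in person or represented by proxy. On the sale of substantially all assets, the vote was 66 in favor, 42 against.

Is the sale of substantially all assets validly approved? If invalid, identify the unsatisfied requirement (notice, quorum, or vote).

Notice: 11 days given; 10 required. Satisfied.
Quorum: 30% of 356 = 106.80, rounded up to 107; 108 present. Satisfied.
Vote: requires three-fifths of those present (108); 3/5 of 108 = 64.80, rounded up to 65, so 65 needed; 66 in favor. Satisfied.

Valid — all requirements satisfied.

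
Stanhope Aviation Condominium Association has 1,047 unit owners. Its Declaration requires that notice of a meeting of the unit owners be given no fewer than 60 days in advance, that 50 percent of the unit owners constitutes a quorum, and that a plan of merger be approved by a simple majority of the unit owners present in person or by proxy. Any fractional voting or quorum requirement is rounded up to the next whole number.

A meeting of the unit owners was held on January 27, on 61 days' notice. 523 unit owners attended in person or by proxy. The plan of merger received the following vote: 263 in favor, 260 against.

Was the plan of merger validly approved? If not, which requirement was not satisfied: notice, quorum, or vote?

Invalid — quorum requirement not satisfied.

Notice: 61 days given; 60 required. Satisfied.
Quorum: 50% of 1,047 = 523.50, rounded up to 524; 523 present. Not satisfied.
Vote: requires a majority of those present (523); a majority of 523 is 262, so 262 needed; 263 in favor. Satisfied.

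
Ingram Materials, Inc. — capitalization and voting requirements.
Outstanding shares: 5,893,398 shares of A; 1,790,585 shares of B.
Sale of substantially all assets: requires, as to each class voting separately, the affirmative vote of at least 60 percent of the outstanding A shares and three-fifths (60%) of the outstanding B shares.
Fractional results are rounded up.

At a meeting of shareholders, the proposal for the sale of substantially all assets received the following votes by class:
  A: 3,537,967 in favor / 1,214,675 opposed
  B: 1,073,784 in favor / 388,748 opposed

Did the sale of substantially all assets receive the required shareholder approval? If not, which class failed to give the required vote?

A: 3/5 of 5893398 = 3536038.80, rounded up to 3536039; 3,536,039 required, 3,537,967 in favor — approved.
B: 3/5 of 1790585 = 1074351; 1,074,351 required, 1,073,784 in favor — not approved.

Not approved — the B shares did not give the required vote.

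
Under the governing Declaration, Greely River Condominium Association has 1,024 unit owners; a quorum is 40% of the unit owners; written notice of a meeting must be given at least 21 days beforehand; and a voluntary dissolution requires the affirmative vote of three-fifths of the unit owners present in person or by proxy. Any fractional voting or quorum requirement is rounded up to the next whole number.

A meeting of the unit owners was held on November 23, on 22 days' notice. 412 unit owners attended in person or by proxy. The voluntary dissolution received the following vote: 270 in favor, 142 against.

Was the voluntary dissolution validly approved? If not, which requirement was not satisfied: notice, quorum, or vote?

Valid — all requirements satisfied.

Notice: 22 days given; 21 required. Satisfied.
Quorum: 40% of 1,024 = 409.60, rounded up to 410; 412 present. Satisfied.
Vote: requires three-fifths of those present (412); 3/5 of 412 = 247.20, rounded up to 248, so 248 needed; 270 in favor. Satisfied.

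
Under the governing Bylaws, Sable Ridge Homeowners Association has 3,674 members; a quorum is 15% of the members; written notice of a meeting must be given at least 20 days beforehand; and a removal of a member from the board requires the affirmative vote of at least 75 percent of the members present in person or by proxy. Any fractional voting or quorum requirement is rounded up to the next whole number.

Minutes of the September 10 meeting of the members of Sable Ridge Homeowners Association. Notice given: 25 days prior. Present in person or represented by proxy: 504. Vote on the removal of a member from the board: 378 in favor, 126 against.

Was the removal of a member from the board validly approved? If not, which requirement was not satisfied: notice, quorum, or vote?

Invalid — quorum requirement not satisfied.

Notice: 25 days given; 20 required. Satisfied.
Quorum: 15% of 3,674 = 551.10, rounded up to 552; 504 present. Not satisfied.
Vote: requires three-fourths of those present (504); 3/4 of 504 = 378, so 378 needed; 378 in favor. Satisfied.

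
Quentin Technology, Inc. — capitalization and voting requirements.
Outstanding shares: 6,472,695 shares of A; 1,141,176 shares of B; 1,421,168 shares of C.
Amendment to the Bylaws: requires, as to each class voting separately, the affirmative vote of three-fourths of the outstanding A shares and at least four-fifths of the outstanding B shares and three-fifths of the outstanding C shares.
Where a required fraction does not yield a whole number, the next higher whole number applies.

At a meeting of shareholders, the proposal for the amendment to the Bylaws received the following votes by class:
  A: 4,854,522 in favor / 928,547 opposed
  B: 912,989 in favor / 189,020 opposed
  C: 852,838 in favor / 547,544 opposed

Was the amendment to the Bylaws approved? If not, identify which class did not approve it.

Approved — every class gave the required vote.

A: 3/4 of 6472695 = 4854521.25, rounded up to 4854522; 4,854,522 required, 4,854,522 in favor — approved.
B: 4/5 of 1141176 = 912940.80, rounded up to 912941; 912,941 required, 912,989 in favor — approved.
C: 3/5 of 1421168 = 852700.80, rounded up to 852701; 852,701 required, 852,838 in favor — approved.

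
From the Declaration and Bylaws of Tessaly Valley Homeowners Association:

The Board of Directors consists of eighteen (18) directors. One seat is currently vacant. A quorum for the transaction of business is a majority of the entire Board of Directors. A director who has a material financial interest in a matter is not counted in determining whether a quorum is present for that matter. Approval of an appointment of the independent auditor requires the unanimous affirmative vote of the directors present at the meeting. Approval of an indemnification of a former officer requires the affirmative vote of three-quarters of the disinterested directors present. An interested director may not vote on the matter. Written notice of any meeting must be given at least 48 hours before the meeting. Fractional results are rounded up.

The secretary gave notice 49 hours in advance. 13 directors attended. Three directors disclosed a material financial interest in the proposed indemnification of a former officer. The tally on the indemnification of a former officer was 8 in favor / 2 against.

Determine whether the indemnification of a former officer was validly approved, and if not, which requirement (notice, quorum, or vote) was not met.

Notice: 49 hours given; 48 required (49 ≥ 48). Satisfied.
Quorum: 13 present, but the 3 interested directors do not count, leaving 10. Quorum is 10. Satisfied.
Vote: the indemnification of a former officer requires three-fourths of the disinterested directors present (13 − 3 = 10). 3/4 of 10 = 7.50, rounded up to 8, so 8 affirmative votes are needed; 8 voted in favor. Satisfied.

Valid — all requirements satisfied.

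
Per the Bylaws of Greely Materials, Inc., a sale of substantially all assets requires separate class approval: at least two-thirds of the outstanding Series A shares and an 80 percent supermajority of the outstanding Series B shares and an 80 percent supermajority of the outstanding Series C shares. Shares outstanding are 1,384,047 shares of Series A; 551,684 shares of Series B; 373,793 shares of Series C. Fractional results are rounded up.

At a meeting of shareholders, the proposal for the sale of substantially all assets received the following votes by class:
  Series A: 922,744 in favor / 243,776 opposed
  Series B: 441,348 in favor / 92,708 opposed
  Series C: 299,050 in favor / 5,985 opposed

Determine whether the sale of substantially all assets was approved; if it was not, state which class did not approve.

Series A: 2/3 of 1384047 = 922698; 922,698 required, 922,744 in favor — approved.
Series B: 4/5 of 551684 = 441347.20, rounded up to 441348; 441,348 required, 441,348 in favor — approved.
Series C: 4/5 of 373793 = 299034.40, rounded up to 299035; 299,035 required, 299,050 in favor — approved.

Approved — every class gave the required vote.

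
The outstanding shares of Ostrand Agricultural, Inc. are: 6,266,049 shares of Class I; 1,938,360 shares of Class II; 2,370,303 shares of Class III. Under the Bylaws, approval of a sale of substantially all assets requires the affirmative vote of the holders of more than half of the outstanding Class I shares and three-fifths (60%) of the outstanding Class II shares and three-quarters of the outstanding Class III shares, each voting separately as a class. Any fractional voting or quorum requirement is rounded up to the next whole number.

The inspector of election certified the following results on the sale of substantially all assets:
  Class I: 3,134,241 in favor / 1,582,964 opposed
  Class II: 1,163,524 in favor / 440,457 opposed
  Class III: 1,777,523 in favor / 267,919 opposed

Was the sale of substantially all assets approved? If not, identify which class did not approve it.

Not approved — the Class III shares did not give the required vote.

Class I: a majority of 6266049 is 3133025; 3,133,025 required, 3,134,241 in favor — approved.
Class II: 3/5 of 1938360 = 1163016; 1,163,016 required, 1,163,524 in favor — approved.
Class III: 3/4 of 2370303 = 1777727.25, rounded up to 1777728; 1,777,728 required, 1,777,523 in favor — not approved.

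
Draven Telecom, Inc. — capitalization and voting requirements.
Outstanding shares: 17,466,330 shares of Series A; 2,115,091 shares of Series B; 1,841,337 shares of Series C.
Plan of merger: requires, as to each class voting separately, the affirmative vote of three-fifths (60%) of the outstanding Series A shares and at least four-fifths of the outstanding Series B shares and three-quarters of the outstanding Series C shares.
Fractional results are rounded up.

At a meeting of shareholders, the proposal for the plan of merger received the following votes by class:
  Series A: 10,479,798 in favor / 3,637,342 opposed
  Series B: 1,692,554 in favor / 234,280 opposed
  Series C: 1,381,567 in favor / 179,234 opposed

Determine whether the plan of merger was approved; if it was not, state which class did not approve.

Series A: 3/5 of 17466330 = 10479798; 10,479,798 required, 10,479,798 in favor — approved.
Series B: 4/5 of 2115091 = 1692072.80, rounded up to 1692073; 1,692,073 required, 1,692,554 in favor — approved.
Series C: 3/4 of 1841337 = 1381002.75, rounded up to 1381003; 1,381,003 required, 1,381,567 in favor — approved.

Approved — every class gave the required vote.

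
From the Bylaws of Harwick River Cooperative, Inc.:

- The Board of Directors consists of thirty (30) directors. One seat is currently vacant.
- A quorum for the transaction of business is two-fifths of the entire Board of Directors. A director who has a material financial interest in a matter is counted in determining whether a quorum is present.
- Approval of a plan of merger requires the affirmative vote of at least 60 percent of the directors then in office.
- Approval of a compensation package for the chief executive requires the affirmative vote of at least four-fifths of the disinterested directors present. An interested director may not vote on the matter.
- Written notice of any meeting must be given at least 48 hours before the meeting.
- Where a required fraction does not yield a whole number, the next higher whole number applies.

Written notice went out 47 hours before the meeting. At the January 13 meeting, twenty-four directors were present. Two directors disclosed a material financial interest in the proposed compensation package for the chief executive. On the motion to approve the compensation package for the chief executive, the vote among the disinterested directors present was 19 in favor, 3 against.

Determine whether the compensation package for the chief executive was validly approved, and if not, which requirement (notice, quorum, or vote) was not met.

Notice: 47 hours given; 48 required (47 < 48). Not satisfied.
Quorum: 24 present (interested directors count toward quorum); quorum is 12. Satisfied.
Vote: the compensation package for the chief executive requires four-fifths of the disinterested directors present (24 − 2 = 22). 4/5 of 22 = 17.60, rounded up to 18, so 18 affirmative votes are needed; 19 voted in favor. Satisfied.

Invalid — notice requirement not satisfied.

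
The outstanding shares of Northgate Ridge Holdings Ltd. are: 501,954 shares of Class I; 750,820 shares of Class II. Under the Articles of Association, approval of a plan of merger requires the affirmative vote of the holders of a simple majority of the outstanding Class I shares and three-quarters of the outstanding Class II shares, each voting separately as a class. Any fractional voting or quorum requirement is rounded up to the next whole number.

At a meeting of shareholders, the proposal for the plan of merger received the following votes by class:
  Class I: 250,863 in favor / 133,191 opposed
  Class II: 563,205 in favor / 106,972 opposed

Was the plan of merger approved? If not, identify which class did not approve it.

Not approved — the Class I shares did not give the required vote.

Class I: a majority of 501954 is 250978; 250,978 required, 250,863 in favor — not approved.
Class II: 3/4 of 750820 = 563115; 563,115 required, 563,205 in favor — approved.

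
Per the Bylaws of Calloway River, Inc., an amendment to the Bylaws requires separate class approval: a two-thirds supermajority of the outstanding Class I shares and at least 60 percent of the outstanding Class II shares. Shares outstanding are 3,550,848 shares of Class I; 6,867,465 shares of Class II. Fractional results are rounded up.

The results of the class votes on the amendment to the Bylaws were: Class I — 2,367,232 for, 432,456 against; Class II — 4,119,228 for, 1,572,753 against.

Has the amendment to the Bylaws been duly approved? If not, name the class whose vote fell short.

Not approved — the Class II shares did not give the required vote.

Class I: 2/3 of 3550848 = 2367232; 2,367,232 required, 2,367,232 in favor — approved.
Class II: 3/5 of 6867465 = 4120479; 4,120,479 required, 4,119,228 in favor — not approved.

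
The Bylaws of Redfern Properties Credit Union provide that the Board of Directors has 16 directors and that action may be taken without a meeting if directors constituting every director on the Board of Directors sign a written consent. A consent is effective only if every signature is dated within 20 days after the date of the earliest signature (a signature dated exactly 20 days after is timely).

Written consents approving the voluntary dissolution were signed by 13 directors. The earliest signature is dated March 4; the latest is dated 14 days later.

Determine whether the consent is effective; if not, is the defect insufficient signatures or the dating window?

Not effective — insufficient signatures.

Signatures required: every one of 16 — unanimous means all 16, so 16 needed; 13 signed. Insufficient.
Dating window: the latest signature is 14 days after the earliest; the limit is 20 days. Within the window.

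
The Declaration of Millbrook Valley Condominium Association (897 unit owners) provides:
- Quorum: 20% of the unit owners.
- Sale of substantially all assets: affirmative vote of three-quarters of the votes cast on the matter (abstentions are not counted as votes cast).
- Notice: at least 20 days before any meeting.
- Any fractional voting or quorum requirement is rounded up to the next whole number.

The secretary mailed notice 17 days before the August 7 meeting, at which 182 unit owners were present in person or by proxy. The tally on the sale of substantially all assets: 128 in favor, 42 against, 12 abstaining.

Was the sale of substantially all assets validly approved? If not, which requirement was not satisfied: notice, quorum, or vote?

Invalid — notice requirement not satisfied.

Notice: 17 days given; 20 required. Not satisfied.
Quorum: 20% of 897 = 179.40, rounded up to 180; 182 present. Satisfied.
Vote: requires three-fourths of the votes cast (182 − 12 abstaining = 170); 3/4 of 170 = 127.50, rounded up to 128, so 128 needed; 128 in favor. Satisfied.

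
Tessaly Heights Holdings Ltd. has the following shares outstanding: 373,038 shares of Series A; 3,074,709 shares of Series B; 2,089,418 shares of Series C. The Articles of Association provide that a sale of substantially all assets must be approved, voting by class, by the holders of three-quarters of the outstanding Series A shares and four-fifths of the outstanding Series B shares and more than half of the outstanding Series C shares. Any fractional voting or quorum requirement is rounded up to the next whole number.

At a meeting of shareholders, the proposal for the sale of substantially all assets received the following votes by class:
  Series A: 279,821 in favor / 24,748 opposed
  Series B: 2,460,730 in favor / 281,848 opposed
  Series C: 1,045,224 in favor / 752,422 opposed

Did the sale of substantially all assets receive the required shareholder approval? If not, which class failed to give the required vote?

Approved — every class gave the required vote.

Series A: 3/4 of 373038 = 279778.50, rounded up to 279779; 279,779 required, 279,821 in favor — approved.
Series B: 4/5 of 3074709 = 2459767.20, rounded up to 2459768; 2,459,768 required, 2,460,730 in favor — approved.
Series C: a majority of 2089418 is 1044710; 1,044,710 required, 1,045,224 in favor — approved.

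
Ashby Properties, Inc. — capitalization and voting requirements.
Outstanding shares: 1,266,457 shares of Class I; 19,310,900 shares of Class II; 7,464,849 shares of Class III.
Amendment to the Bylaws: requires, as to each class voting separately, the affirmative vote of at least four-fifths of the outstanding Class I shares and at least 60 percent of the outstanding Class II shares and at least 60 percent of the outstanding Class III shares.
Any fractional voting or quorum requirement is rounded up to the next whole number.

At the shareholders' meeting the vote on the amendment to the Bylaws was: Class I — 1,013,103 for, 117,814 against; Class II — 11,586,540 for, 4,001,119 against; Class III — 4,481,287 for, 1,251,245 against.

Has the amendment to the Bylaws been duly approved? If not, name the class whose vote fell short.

Class I: 4/5 of 1266457 = 1013165.60, rounded up to 1013166; 1,013,166 required, 1,013,103 in favor — not approved.
Class II: 3/5 of 19310900 = 11586540; 11,586,540 required, 11,586,540 in favor — approved.
Class III: 3/5 of 7464849 = 4478909.40, rounded up to 4478910; 4,478,910 required, 4,481,287 in favor — approved.

Not approved — the Class I shares did not give the required vote.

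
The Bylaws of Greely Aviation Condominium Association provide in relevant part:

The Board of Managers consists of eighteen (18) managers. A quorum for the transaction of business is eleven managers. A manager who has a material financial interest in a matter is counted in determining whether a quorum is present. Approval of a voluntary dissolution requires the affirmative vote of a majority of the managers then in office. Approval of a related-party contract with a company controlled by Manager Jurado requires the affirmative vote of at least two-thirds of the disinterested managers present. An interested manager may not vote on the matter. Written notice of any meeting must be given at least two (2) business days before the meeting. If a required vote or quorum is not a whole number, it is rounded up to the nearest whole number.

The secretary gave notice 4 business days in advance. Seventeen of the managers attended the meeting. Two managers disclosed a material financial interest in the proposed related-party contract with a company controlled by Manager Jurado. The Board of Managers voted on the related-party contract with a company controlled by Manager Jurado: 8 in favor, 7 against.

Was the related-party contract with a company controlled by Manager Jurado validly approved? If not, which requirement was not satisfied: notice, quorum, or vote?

Notice: 4 business days given; 2 required (4 ≥ 2). Satisfied.
Quorum: 17 present (interested managers count toward quorum); quorum is 11. Satisfied.
Vote: the related-party contract with a company controlled by Manager Jurado requires two-thirds of the disinterested managers present (17 − 2 = 15). 2/3 of 15 = 10, so 10 affirmative votes are needed; 8 voted in favor. Not satisfied.

Invalid — vote requirement not satisfied.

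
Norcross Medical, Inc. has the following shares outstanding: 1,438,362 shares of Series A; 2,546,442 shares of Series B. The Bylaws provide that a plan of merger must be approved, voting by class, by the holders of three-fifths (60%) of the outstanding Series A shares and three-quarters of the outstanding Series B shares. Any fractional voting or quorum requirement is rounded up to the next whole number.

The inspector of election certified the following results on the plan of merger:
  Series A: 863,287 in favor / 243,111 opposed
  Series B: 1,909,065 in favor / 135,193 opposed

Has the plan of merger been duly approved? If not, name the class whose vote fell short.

Not approved — the Series B shares did not give the required vote.

Series A: 3/5 of 1438362 = 863017.20, rounded up to 863018; 863,018 required, 863,287 in favor — approved.
Series B: 3/4 of 2546442 = 1909831.50, rounded up to 1909832; 1,909,832 required, 1,909,065 in favor — not approved.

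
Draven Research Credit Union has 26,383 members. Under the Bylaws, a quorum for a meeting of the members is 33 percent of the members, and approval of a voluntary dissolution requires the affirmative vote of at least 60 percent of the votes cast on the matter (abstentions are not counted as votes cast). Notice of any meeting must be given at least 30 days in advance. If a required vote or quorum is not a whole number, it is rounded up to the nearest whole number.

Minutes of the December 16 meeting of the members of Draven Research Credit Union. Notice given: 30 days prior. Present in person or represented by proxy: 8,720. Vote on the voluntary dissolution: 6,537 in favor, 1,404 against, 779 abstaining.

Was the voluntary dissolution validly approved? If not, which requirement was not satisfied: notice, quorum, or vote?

Valid — all requirements satisfied.

Notice: 30 days given; 30 required. Satisfied.
Quorum: 33% of 26,383 = 8,706.39, rounded up to 8,707; 8,720 present. Satisfied.
Vote: requires three-fifths of the votes cast (8,720 − 779 abstaining = 7,941); 3/5 of 7941 = 4764.60, rounded up to 4765, so 4,765 needed; 6,537 in favor. Satisfied.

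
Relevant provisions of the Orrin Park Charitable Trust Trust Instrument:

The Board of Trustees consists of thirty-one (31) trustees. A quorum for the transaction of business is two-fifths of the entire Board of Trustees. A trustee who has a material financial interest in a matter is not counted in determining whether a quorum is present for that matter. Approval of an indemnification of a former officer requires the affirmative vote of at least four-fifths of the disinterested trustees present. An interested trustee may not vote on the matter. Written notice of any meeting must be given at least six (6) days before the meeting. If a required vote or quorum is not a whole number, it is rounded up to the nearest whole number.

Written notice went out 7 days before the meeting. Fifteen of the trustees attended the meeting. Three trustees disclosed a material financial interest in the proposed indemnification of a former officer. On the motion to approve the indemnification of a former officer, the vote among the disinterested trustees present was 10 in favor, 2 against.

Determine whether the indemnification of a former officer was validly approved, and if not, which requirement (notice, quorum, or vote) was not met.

Invalid — quorum requirement not satisfied.

Notice: 7 days given; 6 required (7 ≥ 6). Satisfied.
Quorum: 15 present, but the 3 interested trustees do not count, leaving 12. Quorum is 13. Not satisfied.
Vote: the indemnification of a former officer requires four-fifths of the disinterested trustees present (15 − 3 = 12). 4/5 of 12 = 9.60, rounded up to 10, so 10 affirmative votes are needed; 10 voted in favor. Satisfied. (Moot — without a quorum no business can be validly transacted.)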